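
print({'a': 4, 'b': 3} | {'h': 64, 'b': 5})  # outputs {'a': 4, 'b': 5, 'h': 64}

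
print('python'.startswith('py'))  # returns True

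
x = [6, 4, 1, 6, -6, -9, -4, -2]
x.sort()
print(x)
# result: [-9, -6, -4, -2, 1, 4, 6, 6]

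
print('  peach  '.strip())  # peach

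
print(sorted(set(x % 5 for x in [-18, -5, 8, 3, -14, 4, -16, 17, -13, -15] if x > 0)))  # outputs [2, 3, 4]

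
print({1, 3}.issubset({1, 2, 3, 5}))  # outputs True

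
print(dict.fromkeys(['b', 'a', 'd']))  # {'b': None, 'a': None, 'd': None}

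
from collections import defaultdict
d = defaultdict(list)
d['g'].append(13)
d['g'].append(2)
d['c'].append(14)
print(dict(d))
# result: {'g': [13, 2], 'c': [14]}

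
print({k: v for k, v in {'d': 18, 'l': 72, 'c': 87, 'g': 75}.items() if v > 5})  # {'d': 18, 'l': 72, 'c': 87, 'g': 75}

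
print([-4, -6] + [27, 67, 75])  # [-4, -6, 27, 67, 75]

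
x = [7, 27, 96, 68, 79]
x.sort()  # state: [7, 27, 68, 79, 96]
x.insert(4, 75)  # [7, 27, 68, 79, 75, 96]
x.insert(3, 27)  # [7, 27, 68, 27, 79, 75, 96]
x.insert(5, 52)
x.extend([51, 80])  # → [7, 27, 68, 27, 79, 52, 75, 96, 51, 80]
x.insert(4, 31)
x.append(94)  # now [7, 27, 68, 27, 31, 79, 52, 75, 96, 51, 80, 94]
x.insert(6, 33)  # [7, 27, 68, 27, 31, 79, 33, 52, 75, 96, 51, 80, 94]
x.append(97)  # [7, 27, 68, 27, 31, 79, 33, 52, 75, 96, 51, 80, 94, 97]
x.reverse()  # [97, 94, 80, 51, 96, 75, 52, 33, 79, 31, 27, 68, 27, 7]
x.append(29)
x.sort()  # [7, 27, 27, 29, 31, 33, 51, 52, 68, 75, 79, 80, 94, 96, 97]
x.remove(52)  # [7, 27, 27, 29, 31, 33, 51, 68, 75, 79, 80, 94, 96, 97]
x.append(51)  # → [7, 27, 27, 29, 31, 33, 51, 68, 75, 79, 80, 94, 96, 97, 51]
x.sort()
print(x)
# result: [7, 27, 27, 29, 31, 33, 51, 51, 68, 75, 79, 80, 94, 96, 97]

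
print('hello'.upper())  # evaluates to HELLO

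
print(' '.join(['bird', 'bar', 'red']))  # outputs bird bar red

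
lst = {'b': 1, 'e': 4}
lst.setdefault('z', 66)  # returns 66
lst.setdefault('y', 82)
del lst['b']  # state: {'e': 4, 'z': 66, 'y': 82}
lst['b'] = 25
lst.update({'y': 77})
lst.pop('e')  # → 4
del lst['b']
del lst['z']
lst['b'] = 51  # {'y': 77, 'b': 51}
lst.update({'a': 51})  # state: {'y': 77, 'b': 51, 'a': 51}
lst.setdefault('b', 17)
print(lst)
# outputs {'y': 77, 'b': 51, 'a': 51}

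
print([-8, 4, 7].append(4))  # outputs None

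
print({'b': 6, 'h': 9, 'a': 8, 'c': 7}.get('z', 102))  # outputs 102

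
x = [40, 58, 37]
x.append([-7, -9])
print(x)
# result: [40, 58, 37, [-7, -9]]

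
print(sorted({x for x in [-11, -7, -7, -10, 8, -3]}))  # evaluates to [-11, -10, -7, -3, 8]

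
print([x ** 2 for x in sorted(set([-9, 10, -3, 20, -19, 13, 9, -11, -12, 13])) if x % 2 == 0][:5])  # [144, 100, 400]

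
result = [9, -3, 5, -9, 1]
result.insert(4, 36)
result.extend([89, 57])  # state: [9, -3, 5, -9, 36, 1, 89, 57]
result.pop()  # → 57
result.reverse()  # [89, 1, 36, -9, 5, -3, 9]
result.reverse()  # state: [9, -3, 5, -9, 36, 1, 89]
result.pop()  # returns 89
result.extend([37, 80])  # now [9, -3, 5, -9, 36, 1, 37, 80]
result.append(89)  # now [9, -3, 5, -9, 36, 1, 37, 80, 89]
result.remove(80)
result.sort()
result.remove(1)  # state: [-9, -3, 5, 9, 36, 37, 89]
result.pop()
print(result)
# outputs [-9, -3, 5, 9, 36, 37]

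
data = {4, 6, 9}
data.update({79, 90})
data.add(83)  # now {4, 6, 9, 79, 83, 90}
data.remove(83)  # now {4, 6, 9, 79, 90}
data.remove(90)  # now {4, 6, 9, 79}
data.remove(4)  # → {6, 9, 79}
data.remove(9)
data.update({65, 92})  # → {6, 65, 79, 92}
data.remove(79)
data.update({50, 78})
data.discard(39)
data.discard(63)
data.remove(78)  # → {6, 50, 65, 92}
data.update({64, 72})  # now {6, 50, 64, 65, 72, 92}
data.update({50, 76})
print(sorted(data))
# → [6, 50, 64, 65, 72, 76, 92]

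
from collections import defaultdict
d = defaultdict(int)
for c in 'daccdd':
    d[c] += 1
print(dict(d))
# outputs {'d': 3, 'a': 1, 'c': 2}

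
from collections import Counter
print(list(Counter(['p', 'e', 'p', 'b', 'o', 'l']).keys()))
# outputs ['p', 'e', 'b', 'o', 'l']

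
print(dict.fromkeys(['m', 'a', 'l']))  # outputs {'m': None, 'a': None, 'l': None}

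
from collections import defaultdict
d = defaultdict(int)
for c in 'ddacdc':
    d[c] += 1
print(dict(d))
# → {'d': 3, 'a': 1, 'c': 2}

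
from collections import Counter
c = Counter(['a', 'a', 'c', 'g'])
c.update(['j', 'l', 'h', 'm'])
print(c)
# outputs Counter({'a': 2, 'c': 1, 'g': 1, 'j': 1, 'l': 1, 'h': 1, 'm': 1})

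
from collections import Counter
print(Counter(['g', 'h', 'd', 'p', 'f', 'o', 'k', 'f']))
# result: Counter({'f': 2, 'g': 1, 'h': 1, 'd': 1, 'p': 1, 'o': 1, 'k': 1})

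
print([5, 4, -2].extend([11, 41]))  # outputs None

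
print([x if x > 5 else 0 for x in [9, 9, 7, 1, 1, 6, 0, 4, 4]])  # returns [9, 9, 7, 0, 0, 6, 0, 0, 0]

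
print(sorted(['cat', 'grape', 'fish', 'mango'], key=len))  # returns ['cat', 'fish', 'grape', 'mango']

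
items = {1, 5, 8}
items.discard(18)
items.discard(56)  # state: {1, 5, 8}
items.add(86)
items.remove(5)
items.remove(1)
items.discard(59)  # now {8, 86}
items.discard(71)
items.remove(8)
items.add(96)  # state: {86, 96}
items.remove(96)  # {86}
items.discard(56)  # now {86}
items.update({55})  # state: {55, 86}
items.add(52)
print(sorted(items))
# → [52, 55, 86]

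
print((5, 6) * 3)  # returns (5, 6, 5, 6, 5, 6)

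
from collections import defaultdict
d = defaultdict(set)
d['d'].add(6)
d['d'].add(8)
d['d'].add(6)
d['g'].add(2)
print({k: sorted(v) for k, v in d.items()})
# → {'d': [6, 8], 'g': [2]}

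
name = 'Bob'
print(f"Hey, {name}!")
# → Hey, Bob!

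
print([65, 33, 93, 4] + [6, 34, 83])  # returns [65, 33, 93, 4, 6, 34, 83]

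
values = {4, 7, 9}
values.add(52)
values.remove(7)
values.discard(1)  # {4, 9, 52}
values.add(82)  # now {4, 9, 52, 82}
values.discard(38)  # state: {4, 9, 52, 82}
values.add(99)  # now {4, 9, 52, 82, 99}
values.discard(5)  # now {4, 9, 52, 82, 99}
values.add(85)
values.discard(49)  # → {4, 9, 52, 82, 85, 99}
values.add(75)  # {4, 9, 52, 75, 82, 85, 99}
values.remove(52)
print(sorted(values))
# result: [4, 9, 75, 82, 85, 99]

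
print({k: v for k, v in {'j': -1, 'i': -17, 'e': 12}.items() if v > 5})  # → {'e': 12}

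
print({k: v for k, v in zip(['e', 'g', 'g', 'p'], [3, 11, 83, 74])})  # {'e': 3, 'g': 83, 'p': 74}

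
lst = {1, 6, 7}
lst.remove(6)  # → {1, 7}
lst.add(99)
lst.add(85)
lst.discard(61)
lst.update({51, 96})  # {1, 7, 51, 85, 96, 99}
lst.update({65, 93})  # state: {1, 7, 51, 65, 85, 93, 96, 99}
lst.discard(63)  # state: {1, 7, 51, 65, 85, 93, 96, 99}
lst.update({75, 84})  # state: {1, 7, 51, 65, 75, 84, 85, 93, 96, 99}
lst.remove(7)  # {1, 51, 65, 75, 84, 85, 93, 96, 99}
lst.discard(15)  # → {1, 51, 65, 75, 84, 85, 93, 96, 99}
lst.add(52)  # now {1, 51, 52, 65, 75, 84, 85, 93, 96, 99}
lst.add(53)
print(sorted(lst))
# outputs [1, 51, 52, 53, 65, 75, 84, 85, 93, 96, 99]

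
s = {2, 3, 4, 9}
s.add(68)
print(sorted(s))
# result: [2, 3, 4, 9, 68]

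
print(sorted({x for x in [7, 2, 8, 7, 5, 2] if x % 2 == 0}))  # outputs [2, 8]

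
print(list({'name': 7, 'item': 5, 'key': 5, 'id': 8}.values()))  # [7, 5, 5, 8]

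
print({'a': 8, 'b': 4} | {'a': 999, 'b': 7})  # {'a': 999, 'b': 7}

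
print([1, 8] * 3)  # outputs [1, 8, 1, 8, 1, 8]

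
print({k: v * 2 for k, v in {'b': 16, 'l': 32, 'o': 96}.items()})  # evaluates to {'b': 32, 'l': 64, 'o': 192}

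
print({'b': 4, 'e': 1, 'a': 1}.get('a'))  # 1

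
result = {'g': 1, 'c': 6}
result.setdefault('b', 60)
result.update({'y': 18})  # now {'g': 1, 'c': 6, 'b': 60, 'y': 18}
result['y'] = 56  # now {'g': 1, 'c': 6, 'b': 60, 'y': 56}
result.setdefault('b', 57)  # 60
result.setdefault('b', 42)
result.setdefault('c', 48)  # 6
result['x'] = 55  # {'g': 1, 'c': 6, 'b': 60, 'y': 56, 'x': 55}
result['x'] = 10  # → {'g': 1, 'c': 6, 'b': 60, 'y': 56, 'x': 10}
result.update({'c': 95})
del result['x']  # {'g': 1, 'c': 95, 'b': 60, 'y': 56}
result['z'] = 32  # {'g': 1, 'c': 95, 'b': 60, 'y': 56, 'z': 32}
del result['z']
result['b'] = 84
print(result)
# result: {'g': 1, 'c': 95, 'b': 84, 'y': 56}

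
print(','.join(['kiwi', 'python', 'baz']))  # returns kiwi,python,baz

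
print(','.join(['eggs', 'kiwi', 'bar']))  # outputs eggs,kiwi,bar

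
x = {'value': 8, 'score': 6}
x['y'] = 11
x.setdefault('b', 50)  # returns 50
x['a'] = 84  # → {'value': 8, 'score': 6, 'y': 11, 'b': 50, 'a': 84}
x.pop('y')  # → 11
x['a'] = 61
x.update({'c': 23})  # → {'value': 8, 'score': 6, 'b': 50, 'a': 61, 'c': 23}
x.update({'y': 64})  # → {'value': 8, 'score': 6, 'b': 50, 'a': 61, 'c': 23, 'y': 64}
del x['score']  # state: {'value': 8, 'b': 50, 'a': 61, 'c': 23, 'y': 64}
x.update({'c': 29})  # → {'value': 8, 'b': 50, 'a': 61, 'c': 29, 'y': 64}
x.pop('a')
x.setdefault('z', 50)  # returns 50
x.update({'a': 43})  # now {'value': 8, 'b': 50, 'c': 29, 'y': 64, 'z': 50, 'a': 43}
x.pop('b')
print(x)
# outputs {'value': 8, 'c': 29, 'y': 64, 'z': 50, 'a': 43}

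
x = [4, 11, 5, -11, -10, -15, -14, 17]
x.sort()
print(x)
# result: [-15, -14, -11, -10, 4, 5, 11, 17]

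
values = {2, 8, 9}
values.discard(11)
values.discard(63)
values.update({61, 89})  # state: {2, 8, 9, 61, 89}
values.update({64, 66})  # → {2, 8, 9, 61, 64, 66, 89}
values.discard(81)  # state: {2, 8, 9, 61, 64, 66, 89}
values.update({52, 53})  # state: {2, 8, 9, 52, 53, 61, 64, 66, 89}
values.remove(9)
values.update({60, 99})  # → {2, 8, 52, 53, 60, 61, 64, 66, 89, 99}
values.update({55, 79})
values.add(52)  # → {2, 8, 52, 53, 55, 60, 61, 64, 66, 79, 89, 99}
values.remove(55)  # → {2, 8, 52, 53, 60, 61, 64, 66, 79, 89, 99}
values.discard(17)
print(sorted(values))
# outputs [2, 8, 52, 53, 60, 61, 64, 66, 79, 89, 99]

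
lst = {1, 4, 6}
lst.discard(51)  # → {1, 4, 6}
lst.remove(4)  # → {1, 6}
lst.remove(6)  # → {1}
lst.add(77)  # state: {1, 77}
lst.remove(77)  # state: {1}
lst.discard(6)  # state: {1}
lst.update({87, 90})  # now {1, 87, 90}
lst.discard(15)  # {1, 87, 90}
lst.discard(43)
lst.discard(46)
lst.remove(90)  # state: {1, 87}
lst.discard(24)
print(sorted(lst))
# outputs [1, 87]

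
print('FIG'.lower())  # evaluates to fig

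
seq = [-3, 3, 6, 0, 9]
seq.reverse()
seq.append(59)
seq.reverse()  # [59, -3, 3, 6, 0, 9]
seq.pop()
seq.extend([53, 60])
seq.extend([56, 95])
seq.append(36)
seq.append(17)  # [59, -3, 3, 6, 0, 53, 60, 56, 95, 36, 17]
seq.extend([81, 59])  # [59, -3, 3, 6, 0, 53, 60, 56, 95, 36, 17, 81, 59]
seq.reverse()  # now [59, 81, 17, 36, 95, 56, 60, 53, 0, 6, 3, -3, 59]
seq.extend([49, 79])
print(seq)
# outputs [59, 81, 17, 36, 95, 56, 60, 53, 0, 6, 3, -3, 59, 49, 79]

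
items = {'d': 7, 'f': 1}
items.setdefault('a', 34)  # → 34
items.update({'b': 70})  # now {'d': 7, 'f': 1, 'a': 34, 'b': 70}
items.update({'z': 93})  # {'d': 7, 'f': 1, 'a': 34, 'b': 70, 'z': 93}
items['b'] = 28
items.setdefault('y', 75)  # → 75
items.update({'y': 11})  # {'d': 7, 'f': 1, 'a': 34, 'b': 28, 'z': 93, 'y': 11}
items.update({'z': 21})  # {'d': 7, 'f': 1, 'a': 34, 'b': 28, 'z': 21, 'y': 11}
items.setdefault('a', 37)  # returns 34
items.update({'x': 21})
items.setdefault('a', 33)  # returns 34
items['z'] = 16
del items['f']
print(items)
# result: {'d': 7, 'a': 34, 'b': 28, 'z': 16, 'y': 11, 'x': 21}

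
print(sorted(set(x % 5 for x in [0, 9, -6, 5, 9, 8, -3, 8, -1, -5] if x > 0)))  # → [0, 3, 4]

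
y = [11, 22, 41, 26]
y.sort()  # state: [11, 22, 26, 41]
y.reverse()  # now [41, 26, 22, 11]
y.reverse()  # [11, 22, 26, 41]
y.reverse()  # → [41, 26, 22, 11]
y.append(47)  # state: [41, 26, 22, 11, 47]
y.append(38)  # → [41, 26, 22, 11, 47, 38]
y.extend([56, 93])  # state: [41, 26, 22, 11, 47, 38, 56, 93]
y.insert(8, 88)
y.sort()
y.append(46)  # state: [11, 22, 26, 38, 41, 47, 56, 88, 93, 46]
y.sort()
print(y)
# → [11, 22, 26, 38, 41, 46, 47, 56, 88, 93]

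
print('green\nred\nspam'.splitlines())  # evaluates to ['green', 'red', 'spam']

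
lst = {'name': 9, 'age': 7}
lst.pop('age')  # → 7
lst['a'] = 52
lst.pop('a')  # 52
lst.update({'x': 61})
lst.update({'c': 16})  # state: {'name': 9, 'x': 61, 'c': 16}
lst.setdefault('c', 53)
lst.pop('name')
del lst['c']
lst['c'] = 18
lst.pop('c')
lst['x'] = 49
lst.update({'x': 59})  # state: {'x': 59}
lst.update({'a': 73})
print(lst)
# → {'x': 59, 'a': 73}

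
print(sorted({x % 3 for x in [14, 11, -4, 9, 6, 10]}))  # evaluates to [0, 1, 2]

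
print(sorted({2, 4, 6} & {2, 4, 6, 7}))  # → [2, 4, 6]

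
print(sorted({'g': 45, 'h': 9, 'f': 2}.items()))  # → [('f', 2), ('g', 45), ('h', 9)]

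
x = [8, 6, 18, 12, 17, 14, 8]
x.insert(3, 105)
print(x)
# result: [8, 6, 18, 105, 12, 17, 14, 8]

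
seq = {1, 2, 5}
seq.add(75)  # {1, 2, 5, 75}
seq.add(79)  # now {1, 2, 5, 75, 79}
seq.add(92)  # {1, 2, 5, 75, 79, 92}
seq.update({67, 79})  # {1, 2, 5, 67, 75, 79, 92}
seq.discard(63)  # {1, 2, 5, 67, 75, 79, 92}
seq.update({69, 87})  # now {1, 2, 5, 67, 69, 75, 79, 87, 92}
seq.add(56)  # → {1, 2, 5, 56, 67, 69, 75, 79, 87, 92}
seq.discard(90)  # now {1, 2, 5, 56, 67, 69, 75, 79, 87, 92}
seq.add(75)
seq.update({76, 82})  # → {1, 2, 5, 56, 67, 69, 75, 76, 79, 82, 87, 92}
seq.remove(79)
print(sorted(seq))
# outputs [1, 2, 5, 56, 67, 69, 75, 76, 82, 87, 92]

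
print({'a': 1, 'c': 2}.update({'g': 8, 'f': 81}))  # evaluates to None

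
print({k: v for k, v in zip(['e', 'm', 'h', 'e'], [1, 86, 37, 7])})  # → {'e': 7, 'm': 86, 'h': 37}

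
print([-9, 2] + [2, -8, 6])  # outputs [-9, 2, 2, -8, 6]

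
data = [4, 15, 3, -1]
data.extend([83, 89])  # [4, 15, 3, -1, 83, 89]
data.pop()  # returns 89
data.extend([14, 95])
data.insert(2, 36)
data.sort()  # [-1, 3, 4, 14, 15, 36, 83, 95]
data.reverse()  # [95, 83, 36, 15, 14, 4, 3, -1]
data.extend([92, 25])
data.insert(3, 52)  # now [95, 83, 36, 52, 15, 14, 4, 3, -1, 92, 25]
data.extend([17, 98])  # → [95, 83, 36, 52, 15, 14, 4, 3, -1, 92, 25, 17, 98]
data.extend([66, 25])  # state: [95, 83, 36, 52, 15, 14, 4, 3, -1, 92, 25, 17, 98, 66, 25]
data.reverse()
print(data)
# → [25, 66, 98, 17, 25, 92, -1, 3, 4, 14, 15, 52, 36, 83, 95]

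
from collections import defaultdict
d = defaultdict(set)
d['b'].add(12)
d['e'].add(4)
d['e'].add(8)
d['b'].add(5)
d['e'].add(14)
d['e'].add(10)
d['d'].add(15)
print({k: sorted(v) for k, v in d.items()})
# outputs {'b': [5, 12], 'e': [4, 8, 10, 14], 'd': [15]}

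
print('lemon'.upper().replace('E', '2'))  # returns L2MON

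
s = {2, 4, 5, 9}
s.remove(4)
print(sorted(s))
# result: [2, 5, 9]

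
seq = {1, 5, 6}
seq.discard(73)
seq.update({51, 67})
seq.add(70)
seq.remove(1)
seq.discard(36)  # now {5, 6, 51, 67, 70}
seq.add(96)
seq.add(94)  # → {5, 6, 51, 67, 70, 94, 96}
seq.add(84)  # {5, 6, 51, 67, 70, 84, 94, 96}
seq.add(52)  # {5, 6, 51, 52, 67, 70, 84, 94, 96}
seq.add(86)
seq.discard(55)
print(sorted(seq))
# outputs [5, 6, 51, 52, 67, 70, 84, 86, 94, 96]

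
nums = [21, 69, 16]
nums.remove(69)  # [21, 16]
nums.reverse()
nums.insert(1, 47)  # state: [16, 47, 21]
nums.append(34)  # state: [16, 47, 21, 34]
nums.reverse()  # [34, 21, 47, 16]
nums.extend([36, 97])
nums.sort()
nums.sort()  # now [16, 21, 34, 36, 47, 97]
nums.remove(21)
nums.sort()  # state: [16, 34, 36, 47, 97]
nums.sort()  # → [16, 34, 36, 47, 97]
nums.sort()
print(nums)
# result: [16, 34, 36, 47, 97]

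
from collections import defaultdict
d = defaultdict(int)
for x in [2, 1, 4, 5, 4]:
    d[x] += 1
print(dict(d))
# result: {2: 1, 1: 1, 4: 2, 5: 1}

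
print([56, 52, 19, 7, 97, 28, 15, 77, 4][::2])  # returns [56, 19, 97, 15, 4]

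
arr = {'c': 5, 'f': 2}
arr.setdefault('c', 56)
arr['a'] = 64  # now {'c': 5, 'f': 2, 'a': 64}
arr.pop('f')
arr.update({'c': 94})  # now {'c': 94, 'a': 64}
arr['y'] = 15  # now {'c': 94, 'a': 64, 'y': 15}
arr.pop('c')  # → 94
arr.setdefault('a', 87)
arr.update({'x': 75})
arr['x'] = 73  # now {'a': 64, 'y': 15, 'x': 73}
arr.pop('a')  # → 64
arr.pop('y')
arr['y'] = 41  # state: {'x': 73, 'y': 41}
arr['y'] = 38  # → {'x': 73, 'y': 38}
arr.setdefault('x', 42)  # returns 73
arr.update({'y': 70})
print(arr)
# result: {'x': 73, 'y': 70}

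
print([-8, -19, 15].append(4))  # None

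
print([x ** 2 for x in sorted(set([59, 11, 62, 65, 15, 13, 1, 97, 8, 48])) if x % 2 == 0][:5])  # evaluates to [64, 2304, 3844]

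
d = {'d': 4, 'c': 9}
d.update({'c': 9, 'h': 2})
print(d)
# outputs {'d': 4, 'c': 9, 'h': 2}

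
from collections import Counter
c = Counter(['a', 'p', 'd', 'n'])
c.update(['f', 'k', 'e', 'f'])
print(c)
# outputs Counter({'f': 2, 'a': 1, 'p': 1, 'd': 1, 'n': 1, 'k': 1, 'e': 1})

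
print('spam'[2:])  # am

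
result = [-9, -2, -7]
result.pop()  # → -7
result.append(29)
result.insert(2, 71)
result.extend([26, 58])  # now [-9, -2, 71, 29, 26, 58]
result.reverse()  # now [58, 26, 29, 71, -2, -9]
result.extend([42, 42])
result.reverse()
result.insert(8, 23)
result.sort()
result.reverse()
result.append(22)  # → [71, 58, 42, 42, 29, 26, 23, -2, -9, 22]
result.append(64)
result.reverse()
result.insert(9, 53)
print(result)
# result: [64, 22, -9, -2, 23, 26, 29, 42, 42, 53, 58, 71]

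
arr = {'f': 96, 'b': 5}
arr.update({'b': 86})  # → {'f': 96, 'b': 86}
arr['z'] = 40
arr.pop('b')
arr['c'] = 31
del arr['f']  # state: {'z': 40, 'c': 31}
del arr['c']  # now {'z': 40}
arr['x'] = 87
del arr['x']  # {'z': 40}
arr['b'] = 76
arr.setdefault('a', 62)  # 62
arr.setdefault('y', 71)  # 71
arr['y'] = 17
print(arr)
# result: {'z': 40, 'b': 76, 'a': 62, 'y': 17}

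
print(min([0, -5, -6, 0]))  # -6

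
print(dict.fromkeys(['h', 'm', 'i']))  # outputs {'h': None, 'm': None, 'i': None}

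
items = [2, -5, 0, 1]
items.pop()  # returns 1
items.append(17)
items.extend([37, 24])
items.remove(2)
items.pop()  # 24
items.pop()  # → 37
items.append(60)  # [-5, 0, 17, 60]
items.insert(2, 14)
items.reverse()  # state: [60, 17, 14, 0, -5]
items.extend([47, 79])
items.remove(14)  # [60, 17, 0, -5, 47, 79]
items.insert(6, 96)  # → [60, 17, 0, -5, 47, 79, 96]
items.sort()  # [-5, 0, 17, 47, 60, 79, 96]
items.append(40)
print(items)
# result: [-5, 0, 17, 47, 60, 79, 96, 40]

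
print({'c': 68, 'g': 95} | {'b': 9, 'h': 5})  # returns {'c': 68, 'g': 95, 'b': 9, 'h': 5}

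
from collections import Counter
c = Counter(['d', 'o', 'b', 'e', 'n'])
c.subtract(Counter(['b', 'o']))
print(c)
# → Counter({'d': 1, 'e': 1, 'n': 1, 'o': 0, 'b': 0})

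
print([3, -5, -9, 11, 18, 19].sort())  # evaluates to None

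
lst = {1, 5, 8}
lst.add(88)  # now {1, 5, 8, 88}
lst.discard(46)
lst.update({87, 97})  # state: {1, 5, 8, 87, 88, 97}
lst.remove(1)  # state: {5, 8, 87, 88, 97}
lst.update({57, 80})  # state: {5, 8, 57, 80, 87, 88, 97}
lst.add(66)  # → {5, 8, 57, 66, 80, 87, 88, 97}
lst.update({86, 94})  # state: {5, 8, 57, 66, 80, 86, 87, 88, 94, 97}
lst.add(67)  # {5, 8, 57, 66, 67, 80, 86, 87, 88, 94, 97}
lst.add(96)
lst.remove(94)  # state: {5, 8, 57, 66, 67, 80, 86, 87, 88, 96, 97}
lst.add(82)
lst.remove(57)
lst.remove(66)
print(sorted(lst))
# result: [5, 8, 67, 80, 82, 86, 87, 88, 96, 97]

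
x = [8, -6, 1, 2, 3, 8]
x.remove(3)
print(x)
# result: [8, -6, 1, 2, 8]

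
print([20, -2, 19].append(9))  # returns None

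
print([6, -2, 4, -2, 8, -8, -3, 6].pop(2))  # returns 4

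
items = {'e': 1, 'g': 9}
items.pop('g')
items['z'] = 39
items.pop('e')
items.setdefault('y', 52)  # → 52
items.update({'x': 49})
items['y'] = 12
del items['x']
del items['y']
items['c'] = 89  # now {'z': 39, 'c': 89}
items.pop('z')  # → 39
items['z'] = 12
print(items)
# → {'c': 89, 'z': 12}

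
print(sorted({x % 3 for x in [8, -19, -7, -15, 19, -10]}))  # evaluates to [0, 1, 2]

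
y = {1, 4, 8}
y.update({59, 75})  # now {1, 4, 8, 59, 75}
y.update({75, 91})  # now {1, 4, 8, 59, 75, 91}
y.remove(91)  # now {1, 4, 8, 59, 75}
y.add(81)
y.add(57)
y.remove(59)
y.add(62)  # {1, 4, 8, 57, 62, 75, 81}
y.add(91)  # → {1, 4, 8, 57, 62, 75, 81, 91}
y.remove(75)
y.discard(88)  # {1, 4, 8, 57, 62, 81, 91}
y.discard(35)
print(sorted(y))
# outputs [1, 4, 8, 57, 62, 81, 91]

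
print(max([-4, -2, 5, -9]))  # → 5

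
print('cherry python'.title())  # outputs Cherry Python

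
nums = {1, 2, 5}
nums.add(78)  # {1, 2, 5, 78}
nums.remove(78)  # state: {1, 2, 5}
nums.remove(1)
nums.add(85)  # {2, 5, 85}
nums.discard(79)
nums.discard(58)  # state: {2, 5, 85}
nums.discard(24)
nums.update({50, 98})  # {2, 5, 50, 85, 98}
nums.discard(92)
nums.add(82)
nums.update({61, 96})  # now {2, 5, 50, 61, 82, 85, 96, 98}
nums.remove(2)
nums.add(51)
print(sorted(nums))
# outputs [5, 50, 51, 61, 82, 85, 96, 98]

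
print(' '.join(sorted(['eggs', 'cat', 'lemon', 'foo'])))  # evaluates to cat eggs foo lemon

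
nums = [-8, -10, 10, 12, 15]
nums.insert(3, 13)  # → [-8, -10, 10, 13, 12, 15]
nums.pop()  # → 15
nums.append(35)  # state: [-8, -10, 10, 13, 12, 35]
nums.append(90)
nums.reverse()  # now [90, 35, 12, 13, 10, -10, -8]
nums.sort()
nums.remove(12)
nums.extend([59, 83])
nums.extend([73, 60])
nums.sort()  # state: [-10, -8, 10, 13, 35, 59, 60, 73, 83, 90]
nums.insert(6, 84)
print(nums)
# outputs [-10, -8, 10, 13, 35, 59, 84, 60, 73, 83, 90]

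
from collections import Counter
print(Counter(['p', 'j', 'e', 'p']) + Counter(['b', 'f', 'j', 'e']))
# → Counter({'p': 2, 'j': 2, 'e': 2, 'b': 1, 'f': 1})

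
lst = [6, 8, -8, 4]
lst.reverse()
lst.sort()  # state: [-8, 4, 6, 8]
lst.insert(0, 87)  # [87, -8, 4, 6, 8]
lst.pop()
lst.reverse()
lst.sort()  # [-8, 4, 6, 87]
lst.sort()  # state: [-8, 4, 6, 87]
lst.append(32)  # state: [-8, 4, 6, 87, 32]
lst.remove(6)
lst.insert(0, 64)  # [64, -8, 4, 87, 32]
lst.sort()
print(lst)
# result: [-8, 4, 32, 64, 87]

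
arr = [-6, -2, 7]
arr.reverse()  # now [7, -2, -6]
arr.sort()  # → [-6, -2, 7]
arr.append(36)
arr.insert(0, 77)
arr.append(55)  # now [77, -6, -2, 7, 36, 55]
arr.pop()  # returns 55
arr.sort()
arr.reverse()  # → [77, 36, 7, -2, -6]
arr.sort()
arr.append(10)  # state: [-6, -2, 7, 36, 77, 10]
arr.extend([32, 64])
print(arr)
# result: [-6, -2, 7, 36, 77, 10, 32, 64]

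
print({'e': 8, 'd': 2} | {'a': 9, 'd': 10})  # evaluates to {'e': 8, 'd': 10, 'a': 9}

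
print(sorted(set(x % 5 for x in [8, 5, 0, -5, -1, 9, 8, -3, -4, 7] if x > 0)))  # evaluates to [0, 2, 3, 4]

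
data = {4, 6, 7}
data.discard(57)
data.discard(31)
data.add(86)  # {4, 6, 7, 86}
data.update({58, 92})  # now {4, 6, 7, 58, 86, 92}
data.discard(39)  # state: {4, 6, 7, 58, 86, 92}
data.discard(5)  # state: {4, 6, 7, 58, 86, 92}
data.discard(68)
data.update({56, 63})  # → {4, 6, 7, 56, 58, 63, 86, 92}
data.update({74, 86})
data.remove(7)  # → {4, 6, 56, 58, 63, 74, 86, 92}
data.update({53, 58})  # {4, 6, 53, 56, 58, 63, 74, 86, 92}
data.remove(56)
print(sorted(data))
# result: [4, 6, 53, 58, 63, 74, 86, 92]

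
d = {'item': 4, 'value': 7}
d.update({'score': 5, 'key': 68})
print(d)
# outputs {'item': 4, 'value': 7, 'score': 5, 'key': 68}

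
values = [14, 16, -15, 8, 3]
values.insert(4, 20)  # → [14, 16, -15, 8, 20, 3]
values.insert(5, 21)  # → [14, 16, -15, 8, 20, 21, 3]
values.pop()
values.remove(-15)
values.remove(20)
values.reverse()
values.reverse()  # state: [14, 16, 8, 21]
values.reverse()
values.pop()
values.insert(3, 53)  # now [21, 8, 16, 53]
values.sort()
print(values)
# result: [8, 16, 21, 53]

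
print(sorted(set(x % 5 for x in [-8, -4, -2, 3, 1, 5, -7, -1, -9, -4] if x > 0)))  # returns [0, 1, 3]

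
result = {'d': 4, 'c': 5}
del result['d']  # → {'c': 5}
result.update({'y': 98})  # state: {'c': 5, 'y': 98}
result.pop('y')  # 98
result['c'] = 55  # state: {'c': 55}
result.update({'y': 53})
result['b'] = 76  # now {'c': 55, 'y': 53, 'b': 76}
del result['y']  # {'c': 55, 'b': 76}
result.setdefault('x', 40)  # 40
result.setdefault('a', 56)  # 56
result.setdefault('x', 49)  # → 40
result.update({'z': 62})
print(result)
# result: {'c': 55, 'b': 76, 'x': 40, 'a': 56, 'z': 62}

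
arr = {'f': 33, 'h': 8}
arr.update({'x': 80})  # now {'f': 33, 'h': 8, 'x': 80}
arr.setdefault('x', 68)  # 80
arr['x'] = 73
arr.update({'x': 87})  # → {'f': 33, 'h': 8, 'x': 87}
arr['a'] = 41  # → {'f': 33, 'h': 8, 'x': 87, 'a': 41}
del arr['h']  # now {'f': 33, 'x': 87, 'a': 41}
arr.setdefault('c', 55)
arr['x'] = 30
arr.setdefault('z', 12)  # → 12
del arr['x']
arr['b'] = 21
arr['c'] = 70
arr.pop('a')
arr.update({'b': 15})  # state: {'f': 33, 'c': 70, 'z': 12, 'b': 15}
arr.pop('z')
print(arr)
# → {'f': 33, 'c': 70, 'b': 15}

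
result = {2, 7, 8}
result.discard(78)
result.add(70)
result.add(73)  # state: {2, 7, 8, 70, 73}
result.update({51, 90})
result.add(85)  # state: {2, 7, 8, 51, 70, 73, 85, 90}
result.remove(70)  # {2, 7, 8, 51, 73, 85, 90}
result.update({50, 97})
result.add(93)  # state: {2, 7, 8, 50, 51, 73, 85, 90, 93, 97}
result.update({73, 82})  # {2, 7, 8, 50, 51, 73, 82, 85, 90, 93, 97}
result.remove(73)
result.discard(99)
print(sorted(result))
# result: [2, 7, 8, 50, 51, 82, 85, 90, 93, 97]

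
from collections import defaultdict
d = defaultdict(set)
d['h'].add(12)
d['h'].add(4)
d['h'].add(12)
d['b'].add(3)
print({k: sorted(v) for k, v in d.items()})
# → {'h': [4, 12], 'b': [3]}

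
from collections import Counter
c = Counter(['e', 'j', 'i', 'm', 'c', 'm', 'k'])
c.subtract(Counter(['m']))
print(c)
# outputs Counter({'e': 1, 'j': 1, 'i': 1, 'm': 1, 'c': 1, 'k': 1})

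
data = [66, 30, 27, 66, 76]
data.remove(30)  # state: [66, 27, 66, 76]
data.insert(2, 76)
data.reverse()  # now [76, 66, 76, 27, 66]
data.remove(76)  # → [66, 76, 27, 66]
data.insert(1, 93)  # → [66, 93, 76, 27, 66]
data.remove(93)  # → [66, 76, 27, 66]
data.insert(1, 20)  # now [66, 20, 76, 27, 66]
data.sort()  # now [20, 27, 66, 66, 76]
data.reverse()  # [76, 66, 66, 27, 20]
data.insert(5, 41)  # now [76, 66, 66, 27, 20, 41]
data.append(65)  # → [76, 66, 66, 27, 20, 41, 65]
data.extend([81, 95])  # [76, 66, 66, 27, 20, 41, 65, 81, 95]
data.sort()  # [20, 27, 41, 65, 66, 66, 76, 81, 95]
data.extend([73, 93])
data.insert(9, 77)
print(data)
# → [20, 27, 41, 65, 66, 66, 76, 81, 95, 77, 73, 93]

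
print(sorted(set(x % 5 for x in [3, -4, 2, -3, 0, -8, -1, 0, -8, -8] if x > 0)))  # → [2, 3]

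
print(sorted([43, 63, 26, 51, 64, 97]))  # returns [26, 43, 51, 63, 64, 97]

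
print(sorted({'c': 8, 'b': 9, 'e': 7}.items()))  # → [('b', 9), ('c', 8), ('e', 7)]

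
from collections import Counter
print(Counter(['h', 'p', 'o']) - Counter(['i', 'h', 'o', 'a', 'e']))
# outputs Counter({'p': 1})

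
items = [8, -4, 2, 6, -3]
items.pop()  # -3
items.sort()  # [-4, 2, 6, 8]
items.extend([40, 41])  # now [-4, 2, 6, 8, 40, 41]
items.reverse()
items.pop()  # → -4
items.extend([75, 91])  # [41, 40, 8, 6, 2, 75, 91]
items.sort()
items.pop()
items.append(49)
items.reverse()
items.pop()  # 2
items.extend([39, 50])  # [49, 75, 41, 40, 8, 6, 39, 50]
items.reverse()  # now [50, 39, 6, 8, 40, 41, 75, 49]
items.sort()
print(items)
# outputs [6, 8, 39, 40, 41, 49, 50, 75]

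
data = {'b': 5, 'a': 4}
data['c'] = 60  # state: {'b': 5, 'a': 4, 'c': 60}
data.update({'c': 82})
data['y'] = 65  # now {'b': 5, 'a': 4, 'c': 82, 'y': 65}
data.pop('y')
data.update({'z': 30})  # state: {'b': 5, 'a': 4, 'c': 82, 'z': 30}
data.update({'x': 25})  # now {'b': 5, 'a': 4, 'c': 82, 'z': 30, 'x': 25}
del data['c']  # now {'b': 5, 'a': 4, 'z': 30, 'x': 25}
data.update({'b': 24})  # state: {'b': 24, 'a': 4, 'z': 30, 'x': 25}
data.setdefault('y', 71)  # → 71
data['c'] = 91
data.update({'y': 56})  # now {'b': 24, 'a': 4, 'z': 30, 'x': 25, 'y': 56, 'c': 91}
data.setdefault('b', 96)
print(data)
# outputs {'b': 24, 'a': 4, 'z': 30, 'x': 25, 'y': 56, 'c': 91}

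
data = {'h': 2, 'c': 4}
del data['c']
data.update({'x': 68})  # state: {'h': 2, 'x': 68}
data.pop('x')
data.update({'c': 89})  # {'h': 2, 'c': 89}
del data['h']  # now {'c': 89}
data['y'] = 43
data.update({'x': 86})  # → {'c': 89, 'y': 43, 'x': 86}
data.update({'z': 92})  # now {'c': 89, 'y': 43, 'x': 86, 'z': 92}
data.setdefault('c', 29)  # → 89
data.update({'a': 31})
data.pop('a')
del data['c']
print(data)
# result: {'y': 43, 'x': 86, 'z': 92}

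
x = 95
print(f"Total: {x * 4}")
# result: Total: 380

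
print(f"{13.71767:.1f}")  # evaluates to 13.7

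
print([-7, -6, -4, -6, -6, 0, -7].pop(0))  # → -7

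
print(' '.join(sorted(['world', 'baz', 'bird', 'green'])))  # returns baz bird green world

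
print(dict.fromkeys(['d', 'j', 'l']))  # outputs {'d': None, 'j': None, 'l': None}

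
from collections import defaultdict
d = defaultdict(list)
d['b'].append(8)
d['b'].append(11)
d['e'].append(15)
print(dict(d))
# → {'b': [8, 11], 'e': [15]}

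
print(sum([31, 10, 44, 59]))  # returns 144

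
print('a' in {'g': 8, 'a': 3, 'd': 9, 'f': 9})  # True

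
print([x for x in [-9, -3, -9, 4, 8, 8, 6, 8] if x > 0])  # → [4, 8, 8, 6, 8]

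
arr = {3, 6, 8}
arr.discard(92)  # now {3, 6, 8}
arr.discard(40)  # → {3, 6, 8}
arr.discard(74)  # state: {3, 6, 8}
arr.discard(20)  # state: {3, 6, 8}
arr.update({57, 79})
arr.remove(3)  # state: {6, 8, 57, 79}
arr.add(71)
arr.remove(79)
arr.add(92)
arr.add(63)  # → {6, 8, 57, 63, 71, 92}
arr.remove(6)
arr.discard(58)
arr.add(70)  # {8, 57, 63, 70, 71, 92}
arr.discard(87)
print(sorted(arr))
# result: [8, 57, 63, 70, 71, 92]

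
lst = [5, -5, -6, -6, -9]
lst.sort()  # [-9, -6, -6, -5, 5]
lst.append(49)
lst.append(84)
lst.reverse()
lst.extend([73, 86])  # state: [84, 49, 5, -5, -6, -6, -9, 73, 86]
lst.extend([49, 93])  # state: [84, 49, 5, -5, -6, -6, -9, 73, 86, 49, 93]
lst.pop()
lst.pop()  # 49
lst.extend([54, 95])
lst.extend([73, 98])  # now [84, 49, 5, -5, -6, -6, -9, 73, 86, 54, 95, 73, 98]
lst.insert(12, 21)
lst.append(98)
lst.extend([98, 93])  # [84, 49, 5, -5, -6, -6, -9, 73, 86, 54, 95, 73, 21, 98, 98, 98, 93]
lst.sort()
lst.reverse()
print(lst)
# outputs [98, 98, 98, 95, 93, 86, 84, 73, 73, 54, 49, 21, 5, -5, -6, -6, -9]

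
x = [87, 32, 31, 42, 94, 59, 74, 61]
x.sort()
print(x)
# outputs [31, 32, 42, 59, 61, 74, 87, 94]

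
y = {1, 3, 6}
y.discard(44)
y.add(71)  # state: {1, 3, 6, 71}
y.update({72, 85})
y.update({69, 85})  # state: {1, 3, 6, 69, 71, 72, 85}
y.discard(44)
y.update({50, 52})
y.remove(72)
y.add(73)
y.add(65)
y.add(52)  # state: {1, 3, 6, 50, 52, 65, 69, 71, 73, 85}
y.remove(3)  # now {1, 6, 50, 52, 65, 69, 71, 73, 85}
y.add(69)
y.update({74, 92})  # {1, 6, 50, 52, 65, 69, 71, 73, 74, 85, 92}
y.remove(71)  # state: {1, 6, 50, 52, 65, 69, 73, 74, 85, 92}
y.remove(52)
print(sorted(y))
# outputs [1, 6, 50, 65, 69, 73, 74, 85, 92]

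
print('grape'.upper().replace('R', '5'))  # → G5APE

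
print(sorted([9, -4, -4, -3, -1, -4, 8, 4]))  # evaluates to [-4, -4, -4, -3, -1, 4, 8, 9]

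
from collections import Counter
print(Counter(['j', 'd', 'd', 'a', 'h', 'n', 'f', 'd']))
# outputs Counter({'d': 3, 'j': 1, 'a': 1, 'h': 1, 'n': 1, 'f': 1})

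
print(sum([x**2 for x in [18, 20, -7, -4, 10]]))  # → 889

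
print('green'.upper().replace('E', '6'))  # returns GR66N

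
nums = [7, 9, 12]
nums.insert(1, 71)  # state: [7, 71, 9, 12]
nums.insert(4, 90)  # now [7, 71, 9, 12, 90]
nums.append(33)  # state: [7, 71, 9, 12, 90, 33]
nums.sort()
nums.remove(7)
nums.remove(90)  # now [9, 12, 33, 71]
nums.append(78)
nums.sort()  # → [9, 12, 33, 71, 78]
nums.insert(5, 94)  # [9, 12, 33, 71, 78, 94]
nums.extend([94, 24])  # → [9, 12, 33, 71, 78, 94, 94, 24]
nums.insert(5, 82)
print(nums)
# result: [9, 12, 33, 71, 78, 82, 94, 94, 24]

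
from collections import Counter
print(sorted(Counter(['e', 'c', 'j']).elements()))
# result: ['c', 'e', 'j']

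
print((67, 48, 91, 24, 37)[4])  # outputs 37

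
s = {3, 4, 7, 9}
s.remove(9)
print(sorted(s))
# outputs [3, 4, 7]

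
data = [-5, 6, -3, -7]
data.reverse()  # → [-7, -3, 6, -5]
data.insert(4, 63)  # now [-7, -3, 6, -5, 63]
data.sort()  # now [-7, -5, -3, 6, 63]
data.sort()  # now [-7, -5, -3, 6, 63]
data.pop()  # 63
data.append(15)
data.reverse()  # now [15, 6, -3, -5, -7]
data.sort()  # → [-7, -5, -3, 6, 15]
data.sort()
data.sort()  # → [-7, -5, -3, 6, 15]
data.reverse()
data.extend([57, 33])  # [15, 6, -3, -5, -7, 57, 33]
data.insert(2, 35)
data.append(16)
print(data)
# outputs [15, 6, 35, -3, -5, -7, 57, 33, 16]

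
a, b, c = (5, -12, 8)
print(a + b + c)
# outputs 1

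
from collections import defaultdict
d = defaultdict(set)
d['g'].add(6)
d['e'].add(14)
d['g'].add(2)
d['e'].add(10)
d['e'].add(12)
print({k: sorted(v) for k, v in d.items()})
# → {'g': [2, 6], 'e': [10, 12, 14]}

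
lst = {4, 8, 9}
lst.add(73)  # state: {4, 8, 9, 73}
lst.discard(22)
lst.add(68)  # {4, 8, 9, 68, 73}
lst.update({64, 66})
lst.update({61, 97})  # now {4, 8, 9, 61, 64, 66, 68, 73, 97}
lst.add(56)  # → {4, 8, 9, 56, 61, 64, 66, 68, 73, 97}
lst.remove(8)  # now {4, 9, 56, 61, 64, 66, 68, 73, 97}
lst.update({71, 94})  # {4, 9, 56, 61, 64, 66, 68, 71, 73, 94, 97}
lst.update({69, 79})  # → {4, 9, 56, 61, 64, 66, 68, 69, 71, 73, 79, 94, 97}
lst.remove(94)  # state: {4, 9, 56, 61, 64, 66, 68, 69, 71, 73, 79, 97}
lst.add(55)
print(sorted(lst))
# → [4, 9, 55, 56, 61, 64, 66, 68, 69, 71, 73, 79, 97]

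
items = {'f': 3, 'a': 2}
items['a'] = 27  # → {'f': 3, 'a': 27}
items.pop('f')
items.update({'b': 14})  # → {'a': 27, 'b': 14}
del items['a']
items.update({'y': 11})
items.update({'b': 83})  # {'b': 83, 'y': 11}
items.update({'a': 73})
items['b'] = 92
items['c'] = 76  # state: {'b': 92, 'y': 11, 'a': 73, 'c': 76}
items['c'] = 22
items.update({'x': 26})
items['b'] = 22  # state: {'b': 22, 'y': 11, 'a': 73, 'c': 22, 'x': 26}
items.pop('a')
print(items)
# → {'b': 22, 'y': 11, 'c': 22, 'x': 26}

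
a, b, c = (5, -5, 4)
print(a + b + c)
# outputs 4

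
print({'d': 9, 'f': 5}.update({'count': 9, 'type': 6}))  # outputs None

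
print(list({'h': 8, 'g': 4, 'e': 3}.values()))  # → [8, 4, 3]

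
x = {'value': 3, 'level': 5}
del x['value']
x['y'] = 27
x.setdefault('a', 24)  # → 24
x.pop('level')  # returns 5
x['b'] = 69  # {'y': 27, 'a': 24, 'b': 69}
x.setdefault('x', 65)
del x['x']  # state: {'y': 27, 'a': 24, 'b': 69}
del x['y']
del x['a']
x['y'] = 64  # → {'b': 69, 'y': 64}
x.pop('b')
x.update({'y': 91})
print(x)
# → {'y': 91}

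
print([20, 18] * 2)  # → [20, 18, 20, 18]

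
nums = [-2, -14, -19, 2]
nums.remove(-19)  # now [-2, -14, 2]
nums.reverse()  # [2, -14, -2]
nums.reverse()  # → [-2, -14, 2]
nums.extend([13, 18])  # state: [-2, -14, 2, 13, 18]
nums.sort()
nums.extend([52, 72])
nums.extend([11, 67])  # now [-14, -2, 2, 13, 18, 52, 72, 11, 67]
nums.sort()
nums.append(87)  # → [-14, -2, 2, 11, 13, 18, 52, 67, 72, 87]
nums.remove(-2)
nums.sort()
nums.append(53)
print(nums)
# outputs [-14, 2, 11, 13, 18, 52, 67, 72, 87, 53]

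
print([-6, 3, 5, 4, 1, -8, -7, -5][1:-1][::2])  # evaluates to [3, 4, -8]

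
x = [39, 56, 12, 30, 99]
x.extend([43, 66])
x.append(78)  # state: [39, 56, 12, 30, 99, 43, 66, 78]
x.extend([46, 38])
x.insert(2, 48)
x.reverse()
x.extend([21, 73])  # [38, 46, 78, 66, 43, 99, 30, 12, 48, 56, 39, 21, 73]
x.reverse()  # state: [73, 21, 39, 56, 48, 12, 30, 99, 43, 66, 78, 46, 38]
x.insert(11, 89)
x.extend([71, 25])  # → [73, 21, 39, 56, 48, 12, 30, 99, 43, 66, 78, 89, 46, 38, 71, 25]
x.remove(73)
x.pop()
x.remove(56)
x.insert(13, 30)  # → [21, 39, 48, 12, 30, 99, 43, 66, 78, 89, 46, 38, 71, 30]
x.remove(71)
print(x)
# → [21, 39, 48, 12, 30, 99, 43, 66, 78, 89, 46, 38, 30]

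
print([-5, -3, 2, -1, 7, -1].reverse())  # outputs None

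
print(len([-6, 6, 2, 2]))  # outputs 4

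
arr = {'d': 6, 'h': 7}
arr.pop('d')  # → 6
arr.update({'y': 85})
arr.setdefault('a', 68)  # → 68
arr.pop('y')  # 85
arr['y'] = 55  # {'h': 7, 'a': 68, 'y': 55}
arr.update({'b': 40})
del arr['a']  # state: {'h': 7, 'y': 55, 'b': 40}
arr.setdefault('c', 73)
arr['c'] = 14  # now {'h': 7, 'y': 55, 'b': 40, 'c': 14}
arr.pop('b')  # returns 40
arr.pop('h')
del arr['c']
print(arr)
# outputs {'y': 55}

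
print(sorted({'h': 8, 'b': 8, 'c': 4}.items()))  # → [('b', 8), ('c', 4), ('h', 8)]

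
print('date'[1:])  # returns ate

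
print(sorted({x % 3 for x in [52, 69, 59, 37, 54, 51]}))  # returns [0, 1, 2]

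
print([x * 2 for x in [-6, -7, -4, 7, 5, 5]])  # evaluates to [-12, -14, -8, 14, 10, 10]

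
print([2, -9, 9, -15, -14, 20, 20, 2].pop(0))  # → 2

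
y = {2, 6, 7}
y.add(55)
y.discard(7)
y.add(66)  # {2, 6, 55, 66}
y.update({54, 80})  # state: {2, 6, 54, 55, 66, 80}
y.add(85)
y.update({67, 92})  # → {2, 6, 54, 55, 66, 67, 80, 85, 92}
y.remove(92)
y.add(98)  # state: {2, 6, 54, 55, 66, 67, 80, 85, 98}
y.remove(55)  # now {2, 6, 54, 66, 67, 80, 85, 98}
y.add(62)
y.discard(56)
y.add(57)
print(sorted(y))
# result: [2, 6, 54, 57, 62, 66, 67, 80, 85, 98]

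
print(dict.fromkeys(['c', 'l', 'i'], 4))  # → {'c': 4, 'l': 4, 'i': 4}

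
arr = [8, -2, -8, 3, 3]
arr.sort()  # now [-8, -2, 3, 3, 8]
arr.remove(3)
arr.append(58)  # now [-8, -2, 3, 8, 58]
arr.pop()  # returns 58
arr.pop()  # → 8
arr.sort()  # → [-8, -2, 3]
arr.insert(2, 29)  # [-8, -2, 29, 3]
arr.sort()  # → [-8, -2, 3, 29]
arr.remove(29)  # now [-8, -2, 3]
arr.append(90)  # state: [-8, -2, 3, 90]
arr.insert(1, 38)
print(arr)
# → [-8, 38, -2, 3, 90]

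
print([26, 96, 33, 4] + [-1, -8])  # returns [26, 96, 33, 4, -1, -8]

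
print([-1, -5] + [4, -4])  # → [-1, -5, 4, -4]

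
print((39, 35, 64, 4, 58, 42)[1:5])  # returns (35, 64, 4, 58)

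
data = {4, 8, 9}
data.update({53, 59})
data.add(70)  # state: {4, 8, 9, 53, 59, 70}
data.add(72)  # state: {4, 8, 9, 53, 59, 70, 72}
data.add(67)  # {4, 8, 9, 53, 59, 67, 70, 72}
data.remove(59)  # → {4, 8, 9, 53, 67, 70, 72}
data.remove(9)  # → {4, 8, 53, 67, 70, 72}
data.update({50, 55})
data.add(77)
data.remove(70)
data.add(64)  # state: {4, 8, 50, 53, 55, 64, 67, 72, 77}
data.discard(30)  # {4, 8, 50, 53, 55, 64, 67, 72, 77}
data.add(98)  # {4, 8, 50, 53, 55, 64, 67, 72, 77, 98}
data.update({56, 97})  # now {4, 8, 50, 53, 55, 56, 64, 67, 72, 77, 97, 98}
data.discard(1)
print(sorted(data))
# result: [4, 8, 50, 53, 55, 56, 64, 67, 72, 77, 97, 98]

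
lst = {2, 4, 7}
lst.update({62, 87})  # {2, 4, 7, 62, 87}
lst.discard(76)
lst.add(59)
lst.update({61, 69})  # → {2, 4, 7, 59, 61, 62, 69, 87}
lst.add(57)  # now {2, 4, 7, 57, 59, 61, 62, 69, 87}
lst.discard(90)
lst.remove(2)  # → {4, 7, 57, 59, 61, 62, 69, 87}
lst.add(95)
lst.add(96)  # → {4, 7, 57, 59, 61, 62, 69, 87, 95, 96}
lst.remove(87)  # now {4, 7, 57, 59, 61, 62, 69, 95, 96}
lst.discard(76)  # {4, 7, 57, 59, 61, 62, 69, 95, 96}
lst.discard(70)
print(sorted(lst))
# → [4, 7, 57, 59, 61, 62, 69, 95, 96]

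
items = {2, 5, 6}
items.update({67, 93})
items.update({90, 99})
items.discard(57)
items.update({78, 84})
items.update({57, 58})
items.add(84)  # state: {2, 5, 6, 57, 58, 67, 78, 84, 90, 93, 99}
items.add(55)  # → {2, 5, 6, 55, 57, 58, 67, 78, 84, 90, 93, 99}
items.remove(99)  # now {2, 5, 6, 55, 57, 58, 67, 78, 84, 90, 93}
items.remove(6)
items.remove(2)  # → {5, 55, 57, 58, 67, 78, 84, 90, 93}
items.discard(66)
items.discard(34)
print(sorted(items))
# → [5, 55, 57, 58, 67, 78, 84, 90, 93]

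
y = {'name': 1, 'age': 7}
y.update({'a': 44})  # {'name': 1, 'age': 7, 'a': 44}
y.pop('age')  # 7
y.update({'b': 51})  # {'name': 1, 'a': 44, 'b': 51}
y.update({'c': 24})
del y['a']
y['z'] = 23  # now {'name': 1, 'b': 51, 'c': 24, 'z': 23}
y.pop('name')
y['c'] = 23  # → {'b': 51, 'c': 23, 'z': 23}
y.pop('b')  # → 51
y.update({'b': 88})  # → {'c': 23, 'z': 23, 'b': 88}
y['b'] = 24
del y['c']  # {'z': 23, 'b': 24}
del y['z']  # {'b': 24}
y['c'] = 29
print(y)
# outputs {'b': 24, 'c': 29}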